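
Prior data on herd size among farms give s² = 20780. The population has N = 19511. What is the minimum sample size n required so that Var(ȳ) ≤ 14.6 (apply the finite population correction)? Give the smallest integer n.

1327

Without fpc, n₀ = s²/D = 20780/14.6 = 1423.2877.
With fpc, (1 − n/N)·s²/n ≤ D requires n ≥ n₀/(1 + n₀/N) = 1423.2877/(1 + 1423.2877/19511) = 1326.5207.
Rounding up, n = 1327.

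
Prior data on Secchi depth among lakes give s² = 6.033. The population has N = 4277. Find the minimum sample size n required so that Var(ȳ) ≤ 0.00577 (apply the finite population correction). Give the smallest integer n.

Without fpc, n₀ = s²/D = 6.033/0.00577 = 1045.5806.
With fpc, (1 − n/N)·s²/n ≤ D requires n ≥ n₀/(1 + n₀/N) = 1045.5806/(1 + 1045.5806/4277) = 840.1842.
Rounding up, n = 841.

841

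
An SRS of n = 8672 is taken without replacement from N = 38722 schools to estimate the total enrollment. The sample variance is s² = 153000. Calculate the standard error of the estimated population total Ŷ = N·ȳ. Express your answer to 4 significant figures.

Var(Ŷ) = N²·Var(ȳ) = N²·(1 − n/N)·s²/n.
f = 8672/38722 = 0.22395537; Var(ȳ) = 0.77604463·153000/8672 = 13.691747.
Var(Ŷ) = 38722² · 13.691747 = 2.0529313 × 10^10.
SE(Ŷ) = √(2.0529313 × 10^10) = 143300.

143300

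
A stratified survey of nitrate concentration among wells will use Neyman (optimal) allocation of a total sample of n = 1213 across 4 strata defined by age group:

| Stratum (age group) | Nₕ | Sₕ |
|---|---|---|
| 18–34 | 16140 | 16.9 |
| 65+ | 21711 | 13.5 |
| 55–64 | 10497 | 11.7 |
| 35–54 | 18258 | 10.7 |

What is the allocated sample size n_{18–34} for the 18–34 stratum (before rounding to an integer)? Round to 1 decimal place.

374.3

Neyman allocation: nₕ = n·NₕSₕ / Σⱼ NⱼSⱼ.
Σ NⱼSⱼ = 16140·16.9 + 21711·13.5 + 10497·11.7 + 18258·10.7 = 884040.
n_{18–34} = 1213·16140·16.9 / 884040 = 374.3.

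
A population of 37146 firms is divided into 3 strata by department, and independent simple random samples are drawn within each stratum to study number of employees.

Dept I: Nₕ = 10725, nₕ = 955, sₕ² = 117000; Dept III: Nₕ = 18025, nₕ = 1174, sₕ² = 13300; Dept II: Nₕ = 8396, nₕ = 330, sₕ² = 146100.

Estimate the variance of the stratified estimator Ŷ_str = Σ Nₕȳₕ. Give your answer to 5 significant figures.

Var(Ŷ_str) = Σₕ Nₕ²(1 − fₕ)sₕ²/nₕ.
Dept I: 10725²·(1 − 955/10725)·117000/955 = 1.283732 × 10^10.
Dept III: 18025²·(1 − 1174/18025)·13300/1174 = 3.4409986 × 10^9.
Dept II: 8396²·(1 − 330/8396)·146100/330 = 2.9982437 × 10^10.
Sum = 4.6260756 × 10^10.

4.6261 × 10^10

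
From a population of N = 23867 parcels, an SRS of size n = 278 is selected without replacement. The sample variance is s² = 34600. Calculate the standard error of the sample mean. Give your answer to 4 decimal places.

11.0910

Under SRS without replacement, Var(ȳ) = (1 − f)·s²/n with f = n/N = 278/23867 = 0.01164788.
Var(ȳ) = (1 − 0.01164788)·34600/278 = 0.98835212·124.46043 = 123.01073.
SE(ȳ) = √(123.01073) = 11.0910.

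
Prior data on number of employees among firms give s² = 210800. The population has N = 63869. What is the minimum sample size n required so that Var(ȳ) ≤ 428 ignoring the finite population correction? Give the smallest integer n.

493

Without fpc, n₀ = s²/D = 210800/428 = 492.5234.
Rounding up, n = 493.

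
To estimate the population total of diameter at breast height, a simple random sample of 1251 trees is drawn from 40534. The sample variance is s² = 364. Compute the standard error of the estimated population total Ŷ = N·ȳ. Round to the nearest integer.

21525

Var(Ŷ) = N²·Var(ȳ) = N²·(1 − n/N)·s²/n.
f = 1251/40534 = 0.03086298; Var(ȳ) = 0.96913702·364/1251 = 0.28198711.
Var(Ŷ) = 40534² · 0.28198711 = 4.6330628 × 10^8.
SE(Ŷ) = √(4.6330628 × 10^8) = 21525.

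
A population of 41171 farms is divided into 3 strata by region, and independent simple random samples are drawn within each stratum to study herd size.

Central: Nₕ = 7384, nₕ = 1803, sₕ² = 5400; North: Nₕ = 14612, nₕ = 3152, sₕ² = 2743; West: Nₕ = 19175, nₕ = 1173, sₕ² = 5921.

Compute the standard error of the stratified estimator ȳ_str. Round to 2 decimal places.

1.09

Var(ȳ_str) = Σₕ Wₕ²(1 − fₕ)sₕ²/nₕ with Wₕ = Nₕ/N, N = 41171.
Central: Wₕ = 0.17934954; term = 0.17934954²·(1 − 0.24417660)·5400/1803 = 0.072814674.
North: Wₕ = 0.35491001; term = 0.35491001²·(1 − 0.21571311)·2743/3152 = 0.085970816.
West: Wₕ = 0.46574045; term = 0.46574045²·(1 − 0.06117340)·5921/1173 = 1.0279461.
Sum = 1.1867316.
SE = √(1.1867316) = 1.09.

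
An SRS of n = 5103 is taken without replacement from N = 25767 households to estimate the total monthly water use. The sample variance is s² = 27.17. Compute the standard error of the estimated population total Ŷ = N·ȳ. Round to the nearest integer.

Var(Ŷ) = N²·Var(ȳ) = N²·(1 − n/N)·s²/n.
f = 5103/25767 = 0.19804401; Var(ȳ) = 0.80195599·27.17/5103 = 0.0042698695.
Var(Ŷ) = 25767² · 0.0042698695 = 2.8349299 × 10^6.
SE(Ŷ) = √(2.8349299 × 10^6) = 1684.

1684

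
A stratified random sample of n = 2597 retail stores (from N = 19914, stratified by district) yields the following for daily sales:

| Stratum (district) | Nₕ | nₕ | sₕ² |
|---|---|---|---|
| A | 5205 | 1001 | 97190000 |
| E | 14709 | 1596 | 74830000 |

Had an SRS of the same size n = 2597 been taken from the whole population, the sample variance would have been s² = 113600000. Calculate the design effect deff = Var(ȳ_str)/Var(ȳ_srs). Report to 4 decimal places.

0.7403

Var(ȳ_str) = Σ Wₕ²(1−fₕ)sₕ²/nₕ with Wₕ = Nₕ/19914:
  A: (5205/19914)²·(1−1001/5205)·97190000/1001 = 5357.3984
  E: (14709/19914)²·(1−1596/14709)·74830000/1596 = 22804.002
  → Var(ȳ_str) = 28161.4.
Var(ȳ_srs) = (1 − 2597/19914)·113600000/2597 = 38038.251.
deff = 28161.4 / 38038.251 = 0.7403.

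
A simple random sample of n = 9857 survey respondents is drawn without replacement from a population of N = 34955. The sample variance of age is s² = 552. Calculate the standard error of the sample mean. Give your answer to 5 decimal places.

0.20052

Under SRS without replacement, Var(ȳ) = (1 − f)·s²/n with f = n/N = 9857/34955 = 0.28199113.
Var(ȳ) = (1 − 0.28199113)·552/9857 = 0.71800887·0.056000812 = 0.040209079.
SE(ȳ) = √(0.040209079) = 0.20052.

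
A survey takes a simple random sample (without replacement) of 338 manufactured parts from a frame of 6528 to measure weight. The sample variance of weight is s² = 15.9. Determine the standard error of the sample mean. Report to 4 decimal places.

0.2112

Under SRS without replacement, Var(ȳ) = (1 − f)·s²/n with f = n/N = 338/6528 = 0.05177696.
Var(ȳ) = (1 − 0.05177696)·15.9/338 = 0.94822304·0.04704142 = 0.044605758.
SE(ȳ) = √(0.044605758) = 0.2112.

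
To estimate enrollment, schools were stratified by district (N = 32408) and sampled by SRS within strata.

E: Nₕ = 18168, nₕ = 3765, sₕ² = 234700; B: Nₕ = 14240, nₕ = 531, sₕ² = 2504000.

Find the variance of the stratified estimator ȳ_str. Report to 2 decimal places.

Var(ȳ_str) = Σₕ Wₕ²(1 − fₕ)sₕ²/nₕ with Wₕ = Nₕ/N, N = 32408.
E: Wₕ = 0.56060232; term = 0.56060232²·(1 − 0.20723250)·234700/3765 = 15.531154.
B: Wₕ = 0.43939768; term = 0.43939768²·(1 − 0.03728933)·2504000/531 = 876.49836.
Sum = 892.02951.

892.03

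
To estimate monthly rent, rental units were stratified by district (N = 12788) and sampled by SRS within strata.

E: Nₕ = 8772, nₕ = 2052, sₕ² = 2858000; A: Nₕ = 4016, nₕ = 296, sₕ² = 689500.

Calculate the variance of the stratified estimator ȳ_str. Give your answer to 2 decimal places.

714.85

Var(ȳ_str) = Σₕ Wₕ²(1 − fₕ)sₕ²/nₕ with Wₕ = Nₕ/N, N = 12788.
E: Wₕ = 0.68595558; term = 0.68595558²·(1 − 0.23392613)·2858000/2052 = 502.05062.
A: Wₕ = 0.31404442; term = 0.31404442²·(1 − 0.07370518)·689500/296 = 212.80114.
Sum = 714.85176.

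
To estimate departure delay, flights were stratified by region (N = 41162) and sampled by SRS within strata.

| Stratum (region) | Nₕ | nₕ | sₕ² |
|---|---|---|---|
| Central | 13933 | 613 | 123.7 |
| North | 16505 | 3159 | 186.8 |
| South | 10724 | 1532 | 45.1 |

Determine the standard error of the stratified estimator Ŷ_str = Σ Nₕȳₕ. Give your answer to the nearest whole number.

Var(Ŷ_str) = Σₕ Nₕ²(1 − fₕ)sₕ²/nₕ.
Central: 13933²·(1 − 613/13933)·123.7/613 = 3.745054 × 10^7.
North: 16505²·(1 − 3159/16505)·186.8/3159 = 1.3025485 × 10^7.
South: 10724²·(1 − 1532/10724)·45.1/1532 = 2.9019144 × 10^6.
Sum = 5.3377939 × 10^7.
SE = √(5.3377939 × 10^7) = 7306.

7306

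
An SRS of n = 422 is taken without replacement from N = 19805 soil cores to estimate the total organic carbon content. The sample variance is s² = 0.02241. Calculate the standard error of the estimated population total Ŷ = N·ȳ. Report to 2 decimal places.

Var(Ŷ) = N²·Var(ȳ) = N²·(1 − n/N)·s²/n.
f = 422/19805 = 0.02130775; Var(ȳ) = 0.97869225·0.02241/422 = 5.1972733 × 10^-5.
Var(Ŷ) = 19805² · (5.1972733 × 10^-5) = 20385.682.
SE(Ŷ) = √(20385.682) = 142.78.

142.78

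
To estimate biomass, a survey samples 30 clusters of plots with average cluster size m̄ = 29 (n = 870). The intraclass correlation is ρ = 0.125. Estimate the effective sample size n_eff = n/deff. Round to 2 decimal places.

deff = 1 + (29 − 1)·0.125 = 1 + 3.5 = 4.5.
n_eff = 870 / 4.5 = 193.33.

193.33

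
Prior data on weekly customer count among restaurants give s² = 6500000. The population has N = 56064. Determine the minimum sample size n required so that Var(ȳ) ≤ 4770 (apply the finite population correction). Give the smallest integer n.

1331

Without fpc, n₀ = s²/D = 6500000/4770 = 1362.6834.
With fpc, (1 − n/N)·s²/n ≤ D requires n ≥ n₀/(1 + n₀/N) = 1362.6834/(1 + 1362.6834/56064) = 1330.3482.
Rounding up, n = 1331.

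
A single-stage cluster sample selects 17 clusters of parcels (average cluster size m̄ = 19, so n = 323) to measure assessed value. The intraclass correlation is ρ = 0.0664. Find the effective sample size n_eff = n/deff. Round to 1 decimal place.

deff = 1 + (19 − 1)·0.0664 = 1 + 1.1952 = 2.1952.
n_eff = 323 / 2.1952 = 147.1.

147.1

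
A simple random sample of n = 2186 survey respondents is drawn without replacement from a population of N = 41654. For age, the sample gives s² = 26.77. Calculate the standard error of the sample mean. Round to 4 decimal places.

0.1077

Under SRS without replacement, Var(ȳ) = (1 − f)·s²/n with f = n/N = 2186/41654 = 0.05247995.
Var(ȳ) = (1 − 0.05247995)·26.77/2186 = 0.94752005·0.012246112 = 0.011603436.
SE(ȳ) = √(0.011603436) = 0.1077.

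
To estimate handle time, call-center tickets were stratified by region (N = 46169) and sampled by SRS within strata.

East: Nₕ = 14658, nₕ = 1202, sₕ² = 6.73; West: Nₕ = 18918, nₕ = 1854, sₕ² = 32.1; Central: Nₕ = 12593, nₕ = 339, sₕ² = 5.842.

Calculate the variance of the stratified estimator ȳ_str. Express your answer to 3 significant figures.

0.00439

Var(ȳ_str) = Σₕ Wₕ²(1 − fₕ)sₕ²/nₕ with Wₕ = Nₕ/N, N = 46169.
East: Wₕ = 0.31748576; term = 0.31748576²·(1 − 0.08200300)·6.73/1202 = 5.1808421 × 10^-4.
West: Wₕ = 0.40975546; term = 0.40975546²·(1 − 0.09800190)·32.1/1854 = 0.0026221071.
Central: Wₕ = 0.27275878; term = 0.27275878²·(1 − 0.02691972)·5.842/339 = 0.0012475788.
Sum = 0.0043877701.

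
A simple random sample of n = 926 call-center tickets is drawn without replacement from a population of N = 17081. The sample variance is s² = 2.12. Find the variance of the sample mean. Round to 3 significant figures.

Under SRS without replacement, Var(ȳ) = (1 − f)·s²/n with f = n/N = 926/17081 = 0.05421228.
Var(ȳ) = (1 − 0.05421228)·2.12/926 = 0.94578772·0.0022894168 = 0.0021653023.

0.00217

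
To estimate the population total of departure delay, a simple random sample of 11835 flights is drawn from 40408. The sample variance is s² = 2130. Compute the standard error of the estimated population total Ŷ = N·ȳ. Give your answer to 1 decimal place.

Var(Ŷ) = N²·Var(ȳ) = N²·(1 − n/N)·s²/n.
f = 11835/40408 = 0.29288755; Var(ȳ) = 0.70711245·2130/11835 = 0.12726232.
Var(Ŷ) = 40408² · 0.12726232 = 2.0779474 × 10^8.
SE(Ŷ) = √(2.0779474 × 10^8) = 14415.1.

14415.1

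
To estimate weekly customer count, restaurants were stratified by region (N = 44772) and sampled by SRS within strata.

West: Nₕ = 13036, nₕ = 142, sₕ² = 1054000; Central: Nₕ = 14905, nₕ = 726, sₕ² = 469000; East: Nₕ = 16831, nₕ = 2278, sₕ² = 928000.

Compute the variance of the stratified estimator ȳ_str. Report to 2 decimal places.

740.29

Var(ȳ_str) = Σₕ Wₕ²(1 − fₕ)sₕ²/nₕ with Wₕ = Nₕ/N, N = 44772.
West: Wₕ = 0.29116412; term = 0.29116412²·(1 − 0.01089291)·1054000/142 = 622.40245.
Central: Wₕ = 0.33290896; term = 0.33290896²·(1 − 0.04870849)·469000/726 = 68.108421.
East: Wₕ = 0.37592692; term = 0.37592692²·(1 − 0.13534549)·928000/2278 = 49.778719.
Sum = 740.28959.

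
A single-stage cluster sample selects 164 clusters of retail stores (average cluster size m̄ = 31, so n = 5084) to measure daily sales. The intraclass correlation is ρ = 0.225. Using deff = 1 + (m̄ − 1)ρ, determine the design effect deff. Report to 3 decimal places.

deff = 1 + (31 − 1)·0.225 = 1 + 6.75 = 7.75.

7.750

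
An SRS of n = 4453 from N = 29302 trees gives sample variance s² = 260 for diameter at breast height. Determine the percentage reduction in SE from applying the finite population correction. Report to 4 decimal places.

7.9114

f = n/N = 4453/29302 = 0.15196915.
SE_no-fpc = √(s²/n) = 0.24163527; SE_fpc = √((1−f)s²/n) = 0.22251851.
Ratio = √(1−f) = 0.92088591. Reduction = 100·(1 − 0.92088591) = 7.9114%.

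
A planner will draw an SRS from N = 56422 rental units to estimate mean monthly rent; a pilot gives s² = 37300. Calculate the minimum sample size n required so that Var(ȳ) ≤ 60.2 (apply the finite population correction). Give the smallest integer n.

613

Without fpc, n₀ = s²/D = 37300/60.2 = 619.6013.
With fpc, (1 − n/N)·s²/n ≤ D requires n ≥ n₀/(1 + n₀/N) = 619.6013/(1 + 619.6013/56422) = 612.8710.
Rounding up, n = 613.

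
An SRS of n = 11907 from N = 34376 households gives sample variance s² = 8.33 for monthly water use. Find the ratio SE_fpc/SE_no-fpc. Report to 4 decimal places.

0.8085

f = n/N = 11907/34376 = 0.34637538.
SE_no-fpc = √(s²/n) = 0.026449735; SE_fpc = √((1−f)s²/n) = 0.021383832.
Ratio = √(1−f) = 0.80847054.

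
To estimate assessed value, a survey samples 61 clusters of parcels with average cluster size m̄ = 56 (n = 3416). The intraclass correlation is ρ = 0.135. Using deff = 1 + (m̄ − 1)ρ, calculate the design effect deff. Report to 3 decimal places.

8.425

deff = 1 + (56 − 1)·0.135 = 1 + 7.425 = 8.425.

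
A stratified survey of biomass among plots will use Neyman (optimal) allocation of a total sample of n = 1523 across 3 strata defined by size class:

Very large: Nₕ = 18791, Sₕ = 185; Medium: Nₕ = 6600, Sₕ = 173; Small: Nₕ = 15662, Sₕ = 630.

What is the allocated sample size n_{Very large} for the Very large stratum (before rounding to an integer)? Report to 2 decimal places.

365.51

Neyman allocation: nₕ = n·NₕSₕ / Σⱼ NⱼSⱼ.
Σ NⱼSⱼ = 18791·185 + 6600·173 + 15662·630 = 1.4485195 × 10^7.
n_{Very large} = 1523·18791·185 / (1.4485195 × 10^7) = 365.51.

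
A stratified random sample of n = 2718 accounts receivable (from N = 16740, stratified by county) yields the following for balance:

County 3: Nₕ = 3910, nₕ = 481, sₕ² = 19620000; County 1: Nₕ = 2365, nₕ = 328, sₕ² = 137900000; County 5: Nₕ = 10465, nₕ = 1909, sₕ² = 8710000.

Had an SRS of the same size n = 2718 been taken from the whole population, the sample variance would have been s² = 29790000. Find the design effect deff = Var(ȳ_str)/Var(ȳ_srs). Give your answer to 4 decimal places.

Var(ȳ_str) = Σ Wₕ²(1−fₕ)sₕ²/nₕ with Wₕ = Nₕ/16740:
  County 3: (3910/16740)²·(1−481/3910)·19620000/481 = 1951.5841
  County 1: (2365/16740)²·(1−328/2365)·137900000/328 = 7227.7261
  County 5: (10465/16740)²·(1−1909/10465)·8710000/1909 = 1457.8449
  → Var(ȳ_str) = 10637.155.
Var(ȳ_srs) = (1 − 2718/16740)·29790000/2718 = 9180.695.
deff = 10637.155 / 9180.695 = 1.1586.

1.1586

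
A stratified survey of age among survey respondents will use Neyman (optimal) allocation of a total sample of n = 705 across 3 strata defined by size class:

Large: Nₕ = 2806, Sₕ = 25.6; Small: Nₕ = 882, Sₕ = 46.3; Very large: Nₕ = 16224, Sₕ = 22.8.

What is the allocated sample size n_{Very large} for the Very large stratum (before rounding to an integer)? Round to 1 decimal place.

Neyman allocation: nₕ = n·NₕSₕ / Σⱼ NⱼSⱼ.
Σ NⱼSⱼ = 2806·25.6 + 882·46.3 + 16224·22.8 = 482577.4.
n_{Very large} = 705·16224·22.8 / 482577.4 = 540.4.

540.4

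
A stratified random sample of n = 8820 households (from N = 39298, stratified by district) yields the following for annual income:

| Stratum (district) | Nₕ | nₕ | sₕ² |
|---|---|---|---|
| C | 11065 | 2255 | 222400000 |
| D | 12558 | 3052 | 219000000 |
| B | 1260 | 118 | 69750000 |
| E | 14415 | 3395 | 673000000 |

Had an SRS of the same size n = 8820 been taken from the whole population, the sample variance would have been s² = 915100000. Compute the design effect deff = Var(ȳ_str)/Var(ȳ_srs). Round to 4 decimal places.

Var(ȳ_str) = Σ Wₕ²(1−fₕ)sₕ²/nₕ with Wₕ = Nₕ/39298:
  C: (11065/39298)²·(1−2255/11065)·222400000/2255 = 6225.5062
  D: (12558/39298)²·(1−3052/12558)·219000000/3052 = 5546.7294
  B: (1260/39298)²·(1−118/1260)·69750000/118 = 550.75438
  E: (14415/39298)²·(1−3395/14415)·673000000/3395 = 20390.629
  → Var(ȳ_str) = 32713.619.
Var(ȳ_srs) = (1 − 8820/39298)·915100000/8820 = 80466.662.
deff = 32713.619 / 80466.662 = 0.4065.

0.4065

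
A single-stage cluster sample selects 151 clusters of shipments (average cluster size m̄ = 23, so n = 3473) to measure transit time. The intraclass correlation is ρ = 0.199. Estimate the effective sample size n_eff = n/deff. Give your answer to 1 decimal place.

deff = 1 + (23 − 1)·0.199 = 1 + 4.378 = 5.378.
n_eff = 3473 / 5.378 = 645.8.

645.8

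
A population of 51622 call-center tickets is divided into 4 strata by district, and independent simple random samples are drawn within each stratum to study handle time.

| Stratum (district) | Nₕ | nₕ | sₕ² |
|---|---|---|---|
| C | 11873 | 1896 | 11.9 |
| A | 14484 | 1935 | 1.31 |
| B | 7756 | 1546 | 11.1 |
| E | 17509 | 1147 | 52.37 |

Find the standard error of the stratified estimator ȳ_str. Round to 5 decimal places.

Var(ȳ_str) = Σₕ Wₕ²(1 − fₕ)sₕ²/nₕ with Wₕ = Nₕ/N, N = 51622.
C: Wₕ = 0.22999884; term = 0.22999884²·(1 − 0.15969005)·11.9/1896 = 2.7899692 × 10^-4.
A: Wₕ = 0.28057805; term = 0.28057805²·(1 − 0.13359569)·1.31/1935 = 4.6176213 × 10^-5.
B: Wₕ = 0.15024602; term = 0.15024602²·(1 − 0.19932955)·11.1/1546 = 1.2976968 × 10^-4.
E: Wₕ = 0.33917710; term = 0.33917710²·(1 − 0.06550917)·52.37/1147 = 0.0049084824.
Sum = 0.0053634252.
SE = √(0.0053634252) = 0.07324.

0.07324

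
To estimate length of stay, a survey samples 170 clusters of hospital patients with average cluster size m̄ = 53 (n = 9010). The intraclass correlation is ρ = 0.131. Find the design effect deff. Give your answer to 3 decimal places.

deff = 1 + (53 − 1)·0.131 = 1 + 6.812 = 7.812.

7.812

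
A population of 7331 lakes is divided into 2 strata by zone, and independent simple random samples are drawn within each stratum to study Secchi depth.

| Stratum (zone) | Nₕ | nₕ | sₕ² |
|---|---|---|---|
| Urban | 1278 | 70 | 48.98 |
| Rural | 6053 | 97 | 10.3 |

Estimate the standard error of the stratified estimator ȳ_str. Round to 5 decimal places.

0.30221

Var(ȳ_str) = Σₕ Wₕ²(1 − fₕ)sₕ²/nₕ with Wₕ = Nₕ/N, N = 7331.
Urban: Wₕ = 0.17432820; term = 0.17432820²·(1 − 0.05477308)·48.98/70 = 0.020099816.
Rural: Wₕ = 0.82567180; term = 0.82567180²·(1 − 0.01602511)·10.3/97 = 0.071230241.
Sum = 0.091330057.
SE = √(0.091330057) = 0.30221.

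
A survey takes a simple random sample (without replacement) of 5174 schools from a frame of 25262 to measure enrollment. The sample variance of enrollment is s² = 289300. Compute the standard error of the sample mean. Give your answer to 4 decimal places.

6.6680

Under SRS without replacement, Var(ȳ) = (1 − f)·s²/n with f = n/N = 5174/25262 = 0.20481355.
Var(ȳ) = (1 − 0.20481355)·289300/5174 = 0.79518645·55.914186 = 44.462203.
SE(ȳ) = √(44.462203) = 6.6680.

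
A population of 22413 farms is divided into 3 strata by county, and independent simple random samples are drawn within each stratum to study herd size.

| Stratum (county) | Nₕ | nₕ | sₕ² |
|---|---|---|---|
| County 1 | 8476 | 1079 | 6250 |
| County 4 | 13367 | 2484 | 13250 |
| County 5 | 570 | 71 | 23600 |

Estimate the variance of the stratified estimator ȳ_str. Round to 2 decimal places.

Var(ȳ_str) = Σₕ Wₕ²(1 − fₕ)sₕ²/nₕ with Wₕ = Nₕ/N, N = 22413.
County 1: Wₕ = 0.37817338; term = 0.37817338²·(1 − 0.12730061)·6250/1079 = 0.72294483.
County 4: Wₕ = 0.59639495; term = 0.59639495²·(1 − 0.18583078)·13250/2484 = 1.5447097.
County 5: Wₕ = 0.02543167; term = 0.02543167²·(1 − 0.12456140)·23600/71 = 0.1882041.
Sum = 2.4558586.

2.46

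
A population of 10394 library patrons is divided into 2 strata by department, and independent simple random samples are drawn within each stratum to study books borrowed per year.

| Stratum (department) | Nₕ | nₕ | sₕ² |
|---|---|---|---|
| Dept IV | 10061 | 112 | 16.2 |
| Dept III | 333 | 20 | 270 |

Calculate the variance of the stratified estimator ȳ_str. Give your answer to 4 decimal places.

Var(ȳ_str) = Σₕ Wₕ²(1 − fₕ)sₕ²/nₕ with Wₕ = Nₕ/N, N = 10394.
Dept IV: Wₕ = 0.96796229; term = 0.96796229²·(1 − 0.01113209)·16.2/112 = 0.13401461.
Dept III: Wₕ = 0.03203771; term = 0.03203771²·(1 − 0.06006006)·270/20 = 0.013024376.
Sum = 0.14703899.

0.1470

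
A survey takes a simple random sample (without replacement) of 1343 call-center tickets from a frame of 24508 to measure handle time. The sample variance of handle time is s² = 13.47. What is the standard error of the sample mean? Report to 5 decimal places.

0.09737

Under SRS without replacement, Var(ȳ) = (1 − f)·s²/n with f = n/N = 1343/24508 = 0.05479843.
Var(ȳ) = (1 − 0.05479843)·13.47/1343 = 0.94520157·0.010029784 = 0.0094801676.
SE(ȳ) = √(0.0094801676) = 0.09737.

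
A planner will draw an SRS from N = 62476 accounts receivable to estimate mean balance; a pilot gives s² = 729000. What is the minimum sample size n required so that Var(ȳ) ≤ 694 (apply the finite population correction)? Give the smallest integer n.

1034

Without fpc, n₀ = s²/D = 729000/694 = 1050.4323.
With fpc, (1 − n/N)·s²/n ≤ D requires n ≥ n₀/(1 + n₀/N) = 1050.4323/(1 + 1050.4323/62476) = 1033.0630.
Rounding up, n = 1034.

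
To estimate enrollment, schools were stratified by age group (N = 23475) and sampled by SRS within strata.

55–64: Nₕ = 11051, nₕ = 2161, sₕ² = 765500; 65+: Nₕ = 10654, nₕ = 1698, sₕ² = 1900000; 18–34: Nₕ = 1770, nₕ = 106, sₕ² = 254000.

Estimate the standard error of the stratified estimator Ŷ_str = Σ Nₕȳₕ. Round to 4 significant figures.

385500

Var(Ŷ_str) = Σₕ Nₕ²(1 − fₕ)sₕ²/nₕ.
55–64: 11051²·(1 − 2161/11051)·765500/2161 = 3.4801164 × 10^10.
65+: 10654²·(1 − 1698/10654)·1900000/1698 = 1.0676839 × 10^11.
18–34: 1770²·(1 − 106/1770)·254000/106 = 7.0575577 × 10^9.
Sum = 1.4862711 × 10^11.
SE = √(1.4862711 × 10^11) = 385500.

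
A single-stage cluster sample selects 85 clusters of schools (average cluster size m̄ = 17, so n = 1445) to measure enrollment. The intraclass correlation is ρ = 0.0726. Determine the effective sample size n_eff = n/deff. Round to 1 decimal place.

deff = 1 + (17 − 1)·0.0726 = 1 + 1.1616 = 2.1616.
n_eff = 1445 / 2.1616 = 668.5.

668.5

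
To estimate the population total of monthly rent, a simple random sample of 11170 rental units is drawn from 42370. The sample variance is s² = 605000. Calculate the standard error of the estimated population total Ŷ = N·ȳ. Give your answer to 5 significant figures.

Var(Ŷ) = N²·Var(ȳ) = N²·(1 − n/N)·s²/n.
f = 11170/42370 = 0.26362993; Var(ȳ) = 0.73637007·605000/11170 = 39.883965.
Var(Ŷ) = 42370² · 39.883965 = 7.1600368 × 10^10.
SE(Ŷ) = √(7.1600368 × 10^10) = 267580.

267580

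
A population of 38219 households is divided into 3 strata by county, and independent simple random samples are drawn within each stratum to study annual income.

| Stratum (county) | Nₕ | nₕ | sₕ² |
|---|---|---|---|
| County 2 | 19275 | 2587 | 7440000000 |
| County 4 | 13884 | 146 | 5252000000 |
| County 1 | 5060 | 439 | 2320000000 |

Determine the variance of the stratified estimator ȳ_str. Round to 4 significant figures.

Var(ȳ_str) = Σₕ Wₕ²(1 − fₕ)sₕ²/nₕ with Wₕ = Nₕ/N, N = 38219.
County 2: Wₕ = 0.50433031; term = 0.50433031²·(1 − 0.13421530)·7440000000/2587 = 633310.29.
County 4: Wₕ = 0.36327481; term = 0.36327481²·(1 − 0.01051570)·5252000000/146 = 4.6973329 × 10^6.
County 1: Wₕ = 0.13239488; term = 0.13239488²·(1 − 0.08675889)·2320000000/439 = 84596.289.
Sum = 5.4152395 × 10^6.

5.415 × 10^6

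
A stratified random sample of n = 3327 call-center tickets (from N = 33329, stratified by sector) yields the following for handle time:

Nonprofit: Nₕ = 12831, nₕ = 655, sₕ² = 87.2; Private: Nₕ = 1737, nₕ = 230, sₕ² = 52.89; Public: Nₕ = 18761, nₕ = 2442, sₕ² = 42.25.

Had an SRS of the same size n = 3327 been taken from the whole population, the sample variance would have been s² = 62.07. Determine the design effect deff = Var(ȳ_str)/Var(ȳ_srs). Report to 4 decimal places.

Var(ȳ_str) = Σ Wₕ²(1−fₕ)sₕ²/nₕ with Wₕ = Nₕ/33329:
  Nonprofit: (12831/33329)²·(1−655/12831)·87.2/655 = 0.018723876
  Private: (1737/33329)²·(1−230/1737)·52.89/230 = 5.4189387 × 10^-4
  Public: (18761/33329)²·(1−2442/18761)·42.25/2442 = 0.0047685464
  → Var(ȳ_str) = 0.024034316.
Var(ȳ_srs) = (1 − 3327/33329)·62.07/3327 = 0.016794105.
deff = 0.024034316 / 0.016794105 = 1.4311.

1.4311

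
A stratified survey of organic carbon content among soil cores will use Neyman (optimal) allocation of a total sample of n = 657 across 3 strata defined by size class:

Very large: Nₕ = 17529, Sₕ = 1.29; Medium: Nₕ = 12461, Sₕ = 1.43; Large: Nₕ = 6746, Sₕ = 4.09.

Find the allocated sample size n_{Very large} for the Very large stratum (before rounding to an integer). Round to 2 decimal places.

218.40

Neyman allocation: nₕ = n·NₕSₕ / Σⱼ NⱼSⱼ.
Σ NⱼSⱼ = 17529·1.29 + 12461·1.43 + 6746·4.09 = 68022.78.
n_{Very large} = 657·17529·1.29 / 68022.78 = 218.40.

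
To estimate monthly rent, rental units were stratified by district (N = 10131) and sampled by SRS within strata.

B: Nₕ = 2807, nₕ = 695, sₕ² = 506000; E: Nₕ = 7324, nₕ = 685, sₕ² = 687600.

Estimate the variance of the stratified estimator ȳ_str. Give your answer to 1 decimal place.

Var(ȳ_str) = Σₕ Wₕ²(1 − fₕ)sₕ²/nₕ with Wₕ = Nₕ/N, N = 10131.
B: Wₕ = 0.27707038; term = 0.27707038²·(1 − 0.24759530)·506000/695 = 42.053041.
E: Wₕ = 0.72292962; term = 0.72292962²·(1 − 0.09352813)·687600/685 = 475.54506.
Sum = 517.5981.

517.6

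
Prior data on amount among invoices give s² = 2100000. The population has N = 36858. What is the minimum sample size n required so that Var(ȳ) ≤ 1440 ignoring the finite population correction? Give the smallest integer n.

Without fpc, n₀ = s²/D = 2100000/1440 = 1458.3333.
Rounding up, n = 1459.

1459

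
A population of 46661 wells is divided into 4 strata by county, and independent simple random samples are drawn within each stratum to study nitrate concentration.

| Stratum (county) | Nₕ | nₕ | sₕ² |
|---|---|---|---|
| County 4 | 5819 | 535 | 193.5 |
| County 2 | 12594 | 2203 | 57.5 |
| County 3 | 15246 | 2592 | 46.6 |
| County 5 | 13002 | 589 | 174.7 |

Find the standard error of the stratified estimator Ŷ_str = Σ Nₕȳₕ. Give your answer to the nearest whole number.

Var(Ŷ_str) = Σₕ Nₕ²(1 − fₕ)sₕ²/nₕ.
County 4: 5819²·(1 − 535/5819)·193.5/535 = 1.1120859 × 10^7.
County 2: 12594²·(1 − 2203/12594)·57.5/2203 = 3.415658 × 10^6.
County 3: 15246²·(1 − 2592/15246)·46.6/2592 = 3.4684438 × 10^6.
County 5: 13002²·(1 − 589/13002)·174.7/589 = 4.7870121 × 10^7.
Sum = 6.5875082 × 10^7.
SE = √(6.5875082 × 10^7) = 8116.

8116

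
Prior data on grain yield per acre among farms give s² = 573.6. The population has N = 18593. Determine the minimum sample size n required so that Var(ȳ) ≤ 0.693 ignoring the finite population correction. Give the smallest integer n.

Without fpc, n₀ = s²/D = 573.6/0.693 = 827.7056.
Rounding up, n = 828.

828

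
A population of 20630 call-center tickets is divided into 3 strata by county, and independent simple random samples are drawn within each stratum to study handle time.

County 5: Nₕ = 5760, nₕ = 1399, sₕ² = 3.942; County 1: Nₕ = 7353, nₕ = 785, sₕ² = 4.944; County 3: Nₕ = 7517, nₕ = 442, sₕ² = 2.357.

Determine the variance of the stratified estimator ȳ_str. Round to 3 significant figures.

0.00155

Var(ȳ_str) = Σₕ Wₕ²(1 − fₕ)sₕ²/nₕ with Wₕ = Nₕ/N, N = 20630.
County 5: Wₕ = 0.27920504; term = 0.27920504²·(1 − 0.24288194)·3.942/1399 = 1.6630642 × 10^-4.
County 1: Wₕ = 0.35642269; term = 0.35642269²·(1 − 0.10675915)·4.944/785 = 7.1467413 × 10^-4.
County 3: Wₕ = 0.36437227; term = 0.36437227²·(1 − 0.05880005)·2.357/442 = 6.6636143 × 10^-4.
Sum = 0.001547342.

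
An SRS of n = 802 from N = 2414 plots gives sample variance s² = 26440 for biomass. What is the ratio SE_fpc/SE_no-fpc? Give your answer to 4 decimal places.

0.8172

f = n/N = 802/2414 = 0.33222867.
SE_no-fpc = √(s²/n) = 5.7417402; SE_fpc = √((1−f)s²/n) = 4.6919938.
Ratio = √(1−f) = 0.81717277.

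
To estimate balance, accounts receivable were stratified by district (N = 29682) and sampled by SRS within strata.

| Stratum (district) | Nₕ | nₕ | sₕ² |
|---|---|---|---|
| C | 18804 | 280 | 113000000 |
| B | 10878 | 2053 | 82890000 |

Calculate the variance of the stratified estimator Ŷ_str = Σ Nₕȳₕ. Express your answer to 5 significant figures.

Var(Ŷ_str) = Σₕ Nₕ²(1 − fₕ)sₕ²/nₕ.
C: 18804²·(1 − 280/18804)·113000000/280 = 1.4057414 × 10^14.
B: 10878²·(1 − 2053/10878)·82890000/2053 = 3.8759392 × 10^12.
Sum = 1.4445008 × 10^14.

1.4445 × 10^14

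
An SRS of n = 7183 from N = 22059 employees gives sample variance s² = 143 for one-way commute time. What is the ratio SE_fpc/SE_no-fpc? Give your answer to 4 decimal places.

f = n/N = 7183/22059 = 0.32562673.
SE_no-fpc = √(s²/n) = 0.14109612; SE_fpc = √((1−f)s²/n) = 0.11586847.
Ratio = √(1−f) = 0.82120233.

0.8212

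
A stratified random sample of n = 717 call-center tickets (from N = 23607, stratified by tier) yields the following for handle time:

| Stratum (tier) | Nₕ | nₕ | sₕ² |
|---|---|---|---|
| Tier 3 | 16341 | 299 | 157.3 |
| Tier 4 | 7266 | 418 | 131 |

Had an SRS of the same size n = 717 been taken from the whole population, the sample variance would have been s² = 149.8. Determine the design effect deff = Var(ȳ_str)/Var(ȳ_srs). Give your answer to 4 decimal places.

Var(ȳ_str) = Σ Wₕ²(1−fₕ)sₕ²/nₕ with Wₕ = Nₕ/23607:
  Tier 3: (16341/23607)²·(1−299/16341)·157.3/299 = 0.2474646
  Tier 4: (7266/23607)²·(1−418/7266)·131/418 = 0.027981601
  → Var(ȳ_str) = 0.2754462.
Var(ȳ_srs) = (1 − 717/23607)·149.8/717 = 0.20258051.
deff = 0.2754462 / 0.20258051 = 1.3597.

1.3597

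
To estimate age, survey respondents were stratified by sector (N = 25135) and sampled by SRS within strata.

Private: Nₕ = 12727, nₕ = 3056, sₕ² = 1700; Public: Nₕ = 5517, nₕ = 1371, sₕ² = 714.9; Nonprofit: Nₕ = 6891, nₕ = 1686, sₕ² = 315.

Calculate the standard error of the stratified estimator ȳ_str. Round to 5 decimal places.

Var(ȳ_str) = Σₕ Wₕ²(1 − fₕ)sₕ²/nₕ with Wₕ = Nₕ/N, N = 25135.
Private: Wₕ = 0.50634573; term = 0.50634573²·(1 − 0.24011943)·1700/3056 = 0.10837652.
Public: Wₕ = 0.21949473; term = 0.21949473²·(1 − 0.24850462)·714.9/1371 = 0.018879146.
Nonprofit: Wₕ = 0.27415954; term = 0.27415954²·(1 − 0.24466696)·315/1686 = 0.010607137.
Sum = 0.1378628.
SE = √(0.1378628) = 0.37130.

0.37130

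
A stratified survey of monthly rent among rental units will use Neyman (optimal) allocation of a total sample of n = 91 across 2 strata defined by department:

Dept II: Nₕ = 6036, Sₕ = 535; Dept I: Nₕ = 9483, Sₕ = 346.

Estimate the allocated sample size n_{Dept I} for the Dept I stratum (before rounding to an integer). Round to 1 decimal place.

Neyman allocation: nₕ = n·NₕSₕ / Σⱼ NⱼSⱼ.
Σ NⱼSⱼ = 6036·535 + 9483·346 = 6.510378 × 10^6.
n_{Dept I} = 91·9483·346 / (6.510378 × 10^6) = 45.9.

45.9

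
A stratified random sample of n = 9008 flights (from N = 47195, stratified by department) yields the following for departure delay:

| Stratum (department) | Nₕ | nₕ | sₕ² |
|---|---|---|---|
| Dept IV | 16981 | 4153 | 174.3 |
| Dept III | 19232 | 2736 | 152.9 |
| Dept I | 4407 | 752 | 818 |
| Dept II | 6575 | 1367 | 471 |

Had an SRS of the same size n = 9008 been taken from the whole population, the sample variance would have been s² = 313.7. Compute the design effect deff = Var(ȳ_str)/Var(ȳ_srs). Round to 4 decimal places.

0.8953

Var(ȳ_str) = Σ Wₕ²(1−fₕ)sₕ²/nₕ with Wₕ = Nₕ/47195:
  Dept IV: (16981/47195)²·(1−4153/16981)·174.3/4153 = 0.0041045513
  Dept III: (19232/47195)²·(1−2736/19232)·152.9/2736 = 0.0079598065
  Dept I: (4407/47195)²·(1−752/4407)·818/752 = 0.0078663617
  Dept II: (6575/47195)²·(1−1367/6575)·471/1367 = 0.0052969655
  → Var(ȳ_str) = 0.025227685.
Var(ȳ_srs) = (1 − 9008/47195)·313.7/9008 = 0.02817771.
deff = 0.025227685 / 0.02817771 = 0.8953.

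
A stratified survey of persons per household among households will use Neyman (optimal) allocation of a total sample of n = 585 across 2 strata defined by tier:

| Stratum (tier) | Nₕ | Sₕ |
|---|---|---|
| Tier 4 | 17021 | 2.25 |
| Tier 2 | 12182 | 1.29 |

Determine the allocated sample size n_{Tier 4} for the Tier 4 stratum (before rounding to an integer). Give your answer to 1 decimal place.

414.8

Neyman allocation: nₕ = n·NₕSₕ / Σⱼ NⱼSⱼ.
Σ NⱼSⱼ = 17021·2.25 + 12182·1.29 = 54012.03.
n_{Tier 4} = 585·17021·2.25 / 54012.03 = 414.8.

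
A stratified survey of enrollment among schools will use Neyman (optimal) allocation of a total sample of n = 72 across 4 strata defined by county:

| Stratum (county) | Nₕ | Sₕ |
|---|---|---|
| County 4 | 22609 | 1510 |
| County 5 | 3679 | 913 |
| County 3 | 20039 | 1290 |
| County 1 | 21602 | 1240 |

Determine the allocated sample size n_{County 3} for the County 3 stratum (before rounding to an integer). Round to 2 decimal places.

20.65

Neyman allocation: nₕ = n·NₕSₕ / Σⱼ NⱼSⱼ.
Σ NⱼSⱼ = 22609·1510 + 3679·913 + 20039·1290 + 21602·1240 = 9.0135307 × 10^7.
n_{County 3} = 72·20039·1290 / (9.0135307 × 10^7) = 20.65.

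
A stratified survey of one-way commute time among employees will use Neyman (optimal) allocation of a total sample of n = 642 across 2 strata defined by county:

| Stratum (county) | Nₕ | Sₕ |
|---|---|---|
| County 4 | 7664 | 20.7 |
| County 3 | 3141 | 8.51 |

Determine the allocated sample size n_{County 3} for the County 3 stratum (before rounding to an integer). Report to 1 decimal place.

92.6

Neyman allocation: nₕ = n·NₕSₕ / Σⱼ NⱼSⱼ.
Σ NⱼSⱼ = 7664·20.7 + 3141·8.51 = 185374.71.
n_{County 3} = 642·3141·8.51 / 185374.71 = 92.6.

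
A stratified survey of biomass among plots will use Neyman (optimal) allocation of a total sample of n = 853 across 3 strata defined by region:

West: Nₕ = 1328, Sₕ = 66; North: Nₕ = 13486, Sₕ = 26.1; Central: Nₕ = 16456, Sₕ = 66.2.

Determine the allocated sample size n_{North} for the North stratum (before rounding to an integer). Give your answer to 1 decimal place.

Neyman allocation: nₕ = n·NₕSₕ / Σⱼ NⱼSⱼ.
Σ NⱼSⱼ = 1328·66 + 13486·26.1 + 16456·66.2 = 1.5290198 × 10^6.
n_{North} = 853·13486·26.1 / (1.5290198 × 10^6) = 196.4.

196.4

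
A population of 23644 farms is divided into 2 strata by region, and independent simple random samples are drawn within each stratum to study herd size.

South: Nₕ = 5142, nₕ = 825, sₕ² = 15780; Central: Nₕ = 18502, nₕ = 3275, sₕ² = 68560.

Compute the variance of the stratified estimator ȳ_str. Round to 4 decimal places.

Var(ȳ_str) = Σₕ Wₕ²(1 − fₕ)sₕ²/nₕ with Wₕ = Nₕ/N, N = 23644.
South: Wₕ = 0.21747589; term = 0.21747589²·(1 − 0.16044341)·15780/825 = 0.75949561.
Central: Wₕ = 0.78252411; term = 0.78252411²·(1 − 0.17700789)·68560/3275 = 10.549955.
Sum = 11.309451.

11.3095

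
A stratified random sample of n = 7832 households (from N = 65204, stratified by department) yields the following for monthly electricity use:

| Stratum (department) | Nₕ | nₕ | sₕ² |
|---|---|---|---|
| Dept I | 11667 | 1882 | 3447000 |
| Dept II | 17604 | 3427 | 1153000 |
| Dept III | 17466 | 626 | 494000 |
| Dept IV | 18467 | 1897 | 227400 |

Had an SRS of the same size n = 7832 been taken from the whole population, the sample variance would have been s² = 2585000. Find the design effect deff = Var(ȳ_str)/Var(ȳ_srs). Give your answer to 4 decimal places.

Var(ȳ_str) = Σ Wₕ²(1−fₕ)sₕ²/nₕ with Wₕ = Nₕ/65204:
  Dept I: (11667/65204)²·(1−1882/11667)·3447000/1882 = 49.180531
  Dept II: (17604/65204)²·(1−3427/17604)·1153000/3427 = 19.749787
  Dept III: (17466/65204)²·(1−626/17466)·494000/626 = 54.593342
  Dept IV: (18467/65204)²·(1−1897/18467)·227400/1897 = 8.6276697
  → Var(ȳ_str) = 132.15133.
Var(ȳ_srs) = (1 − 7832/65204)·2585000/7832 = 290.41137.
deff = 132.15133 / 290.41137 = 0.4550.

0.4550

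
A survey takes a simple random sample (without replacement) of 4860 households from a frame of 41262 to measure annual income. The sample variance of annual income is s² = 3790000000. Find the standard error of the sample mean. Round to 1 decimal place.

829.4

Under SRS without replacement, Var(ȳ) = (1 − f)·s²/n with f = n/N = 4860/41262 = 0.11778392.
Var(ȳ) = (1 − 0.11778392)·3790000000/4860 = 0.88221608·779835.39 = 687983.32.
SE(ȳ) = √(687983.32) = 829.4.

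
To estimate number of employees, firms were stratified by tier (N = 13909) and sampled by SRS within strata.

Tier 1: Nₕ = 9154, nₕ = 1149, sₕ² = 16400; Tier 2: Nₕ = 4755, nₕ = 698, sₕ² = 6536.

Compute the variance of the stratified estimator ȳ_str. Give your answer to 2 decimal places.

6.34

Var(ȳ_str) = Σₕ Wₕ²(1 − fₕ)sₕ²/nₕ with Wₕ = Nₕ/N, N = 13909.
Tier 1: Wₕ = 0.65813502; term = 0.65813502²·(1 − 0.12551890)·16400/1149 = 5.4063511.
Tier 2: Wₕ = 0.34186498; term = 0.34186498²·(1 − 0.14679285)·6536/698 = 0.9337279.
Sum = 6.340079.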